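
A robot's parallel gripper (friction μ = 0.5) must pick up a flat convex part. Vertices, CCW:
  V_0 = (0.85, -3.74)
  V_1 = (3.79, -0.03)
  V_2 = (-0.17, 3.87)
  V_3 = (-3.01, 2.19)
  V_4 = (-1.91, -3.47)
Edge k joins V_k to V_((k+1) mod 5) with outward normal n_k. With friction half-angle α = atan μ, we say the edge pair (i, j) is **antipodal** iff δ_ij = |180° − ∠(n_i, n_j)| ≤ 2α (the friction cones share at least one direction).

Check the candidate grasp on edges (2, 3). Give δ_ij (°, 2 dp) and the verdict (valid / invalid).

α = atan 0.5 = 26.57°;  2α = 53.13°
edge 2: e_2 = (-2.84, -1.68);  n_2 = (-0.5091, +0.8607)
edge 3: e_3 = (+1.10, -5.66);  n_3 = (-0.9816, -0.1908)
∠(n_2, n_3) = 70.39°
δ = |180° − 70.39°| = 109.61°
109.61° > 2α = 53.13°  →  invalid

δ = 109.61°, invalid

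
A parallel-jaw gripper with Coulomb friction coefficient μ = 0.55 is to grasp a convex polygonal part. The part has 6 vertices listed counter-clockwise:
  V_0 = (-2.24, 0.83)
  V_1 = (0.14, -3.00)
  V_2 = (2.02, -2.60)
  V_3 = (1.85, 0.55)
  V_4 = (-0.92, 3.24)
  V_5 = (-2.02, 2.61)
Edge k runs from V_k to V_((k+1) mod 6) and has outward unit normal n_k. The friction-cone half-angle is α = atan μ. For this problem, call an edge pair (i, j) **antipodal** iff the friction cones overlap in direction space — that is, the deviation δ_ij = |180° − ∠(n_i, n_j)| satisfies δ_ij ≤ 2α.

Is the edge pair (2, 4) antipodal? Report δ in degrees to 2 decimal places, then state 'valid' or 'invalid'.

α = atan 0.55 = 28.81°;  2α = 57.62°
edge 2: e_2 = (-0.17, +3.15);  n_2 = (+0.9985, +0.0539)
edge 4: e_4 = (-1.10, -0.63);  n_4 = (-0.4970, +0.8678)
∠(n_2, n_4) = 116.71°
δ = |180° − 116.71°| = 63.29°
63.29° > 2α = 57.62°  →  invalid

δ = 63.29°, invalid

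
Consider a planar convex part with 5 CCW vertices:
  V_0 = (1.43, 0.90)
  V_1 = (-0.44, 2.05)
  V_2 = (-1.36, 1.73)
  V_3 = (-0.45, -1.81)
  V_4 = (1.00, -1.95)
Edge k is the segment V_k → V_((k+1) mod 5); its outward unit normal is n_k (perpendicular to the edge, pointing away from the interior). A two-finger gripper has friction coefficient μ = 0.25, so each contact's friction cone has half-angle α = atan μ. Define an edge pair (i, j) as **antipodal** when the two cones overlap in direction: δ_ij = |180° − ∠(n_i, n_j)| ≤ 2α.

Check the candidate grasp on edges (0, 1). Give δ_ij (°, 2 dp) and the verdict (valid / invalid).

δ = 129.23°, invalid

α = atan 0.25 = 14.04°;  2α = 28.07°
edge 0: e_0 = (-1.87, +1.15);  n_0 = (+0.5238, +0.8518)
edge 1: e_1 = (-0.92, -0.32);  n_1 = (-0.3285, +0.9445)
∠(n_0, n_1) = 50.77°
δ = |180° − 50.77°| = 129.23°
129.23° > 2α = 28.07°  →  invalid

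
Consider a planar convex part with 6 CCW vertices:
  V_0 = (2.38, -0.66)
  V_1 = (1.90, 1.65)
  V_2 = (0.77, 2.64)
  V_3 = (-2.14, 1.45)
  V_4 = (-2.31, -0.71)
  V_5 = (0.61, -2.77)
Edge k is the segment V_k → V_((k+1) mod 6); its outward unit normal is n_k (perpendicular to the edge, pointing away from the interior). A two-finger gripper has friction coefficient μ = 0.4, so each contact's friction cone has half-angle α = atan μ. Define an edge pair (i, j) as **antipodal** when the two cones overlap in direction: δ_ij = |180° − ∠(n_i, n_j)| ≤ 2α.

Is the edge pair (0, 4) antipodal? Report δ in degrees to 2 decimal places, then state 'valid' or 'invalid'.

δ = 43.06°, valid

α = atan 0.4 = 21.80°;  2α = 43.60°
edge 0: e_0 = (-0.48, +2.31);  n_0 = (+0.9791, +0.2034)
edge 4: e_4 = (+2.92, -2.06);  n_4 = (-0.5765, -0.8171)
∠(n_0, n_4) = 136.94°
δ = |180° − 136.94°| = 43.06°
43.06° ≤ 2α = 43.60°  →  valid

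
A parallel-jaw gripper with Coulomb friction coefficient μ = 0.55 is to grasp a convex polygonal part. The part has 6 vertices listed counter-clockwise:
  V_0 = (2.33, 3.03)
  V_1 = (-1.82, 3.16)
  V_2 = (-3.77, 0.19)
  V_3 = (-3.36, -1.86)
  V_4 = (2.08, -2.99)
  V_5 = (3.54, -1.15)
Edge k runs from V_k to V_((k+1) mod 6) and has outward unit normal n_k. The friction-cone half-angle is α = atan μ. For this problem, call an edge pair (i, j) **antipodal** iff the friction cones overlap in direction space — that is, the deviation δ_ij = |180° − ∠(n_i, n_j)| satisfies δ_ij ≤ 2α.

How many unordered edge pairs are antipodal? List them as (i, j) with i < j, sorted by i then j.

α = atan 0.55 = 28.81°;  2α = 57.62°
n_0 = (+0.0313, +0.9995)
n_1 = (-0.8359, +0.5488)
n_2 = (-0.9806, -0.1961)
n_3 = (-0.2034, -0.9791)
n_4 = (+0.7834, -0.6216)
n_5 = (+0.9606, +0.2781)
  (0,1): δ = 121.49°  ·
  (0,2): δ = 76.90°  ·
  (0,3): δ = 9.94°  ✓
  (0,4): δ = 53.36°  ✓
  (0,5): δ = 107.94°  ·
  (1,2): δ = 135.40°  ·
  (1,3): δ = 68.45°  ·
  (1,4): δ = 5.14°  ✓
  (1,5): δ = 49.43°  ✓
  (2,3): δ = 113.04°  ·
  (2,4): δ = 49.74°  ✓
  (2,5): δ = 4.83°  ✓
  (3,4): δ = 116.70°  ·
  (3,5): δ = 62.12°  ·
  (4,5): δ = 125.42°  ·
antipodal pairs: 6

count = 6; pairs: (0,3), (0,4), (1,4), (1,5), (2,4), (2,5)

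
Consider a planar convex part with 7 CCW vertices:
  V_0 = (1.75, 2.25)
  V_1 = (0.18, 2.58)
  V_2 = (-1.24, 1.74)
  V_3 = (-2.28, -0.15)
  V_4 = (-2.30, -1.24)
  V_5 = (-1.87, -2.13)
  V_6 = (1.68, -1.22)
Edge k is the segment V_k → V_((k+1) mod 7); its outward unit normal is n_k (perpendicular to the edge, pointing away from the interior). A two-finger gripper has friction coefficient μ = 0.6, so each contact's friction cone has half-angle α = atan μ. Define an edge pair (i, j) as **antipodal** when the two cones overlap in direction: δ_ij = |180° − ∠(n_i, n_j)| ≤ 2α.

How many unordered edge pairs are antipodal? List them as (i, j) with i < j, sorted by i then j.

count = 8; pairs: (0,4), (0,5), (1,5), (1,6), (2,5), (2,6), (3,6), (4,6)

α = atan 0.6 = 30.96°;  2α = 61.93°
n_0 = (+0.2057, +0.9786)
n_1 = (-0.5091, +0.8607)
n_2 = (-0.8761, +0.4821)
n_3 = (-0.9998, +0.0183)
n_4 = (-0.9004, -0.4350)
n_5 = (+0.2483, -0.9687)
n_6 = (+0.9998, -0.0202)
  (0,1): δ = 137.52°  ·
  (0,2): δ = 106.95°  ·
  (0,3): δ = 79.18°  ·
  (0,4): δ = 52.34°  ✓
  (0,5): δ = 26.25°  ✓
  (0,6): δ = 100.71°  ·
  (1,2): δ = 149.43°  ·
  (1,3): δ = 121.66°  ·
  (1,4): δ = 94.82°  ·
  (1,5): δ = 16.23°  ✓
  (1,6): δ = 58.24°  ✓
  (2,3): δ = 152.23°  ·
  (2,4): δ = 125.39°  ·
  (2,5): δ = 46.80°  ✓
  (2,6): δ = 27.67°  ✓
  (3,4): δ = 153.16°  ·
  (3,5): δ = 74.57°  ·
  (3,6): δ = 0.10°  ✓
  (4,5): δ = 101.41°  ·
  (4,6): δ = 26.94°  ✓
  (5,6): δ = 105.53°  ·
antipodal pairs: 8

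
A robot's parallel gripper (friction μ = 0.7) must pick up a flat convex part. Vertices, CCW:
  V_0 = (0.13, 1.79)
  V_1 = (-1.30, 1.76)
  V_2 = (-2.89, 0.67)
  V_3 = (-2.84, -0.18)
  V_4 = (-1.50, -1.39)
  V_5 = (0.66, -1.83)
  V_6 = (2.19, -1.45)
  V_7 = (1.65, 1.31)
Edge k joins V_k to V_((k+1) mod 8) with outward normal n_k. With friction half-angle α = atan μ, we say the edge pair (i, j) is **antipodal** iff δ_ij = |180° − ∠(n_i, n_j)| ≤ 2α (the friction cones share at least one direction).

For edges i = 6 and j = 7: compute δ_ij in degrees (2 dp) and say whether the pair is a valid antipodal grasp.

α = atan 0.7 = 34.99°;  2α = 69.98°
edge 6: e_6 = (-0.54, +2.76);  n_6 = (+0.9814, +0.1920)
edge 7: e_7 = (-1.52, +0.48);  n_7 = (+0.3011, +0.9536)
∠(n_6, n_7) = 61.40°
δ = |180° − 61.40°| = 118.60°
118.60° > 2α = 69.98°  →  invalid

δ = 118.60°, invalid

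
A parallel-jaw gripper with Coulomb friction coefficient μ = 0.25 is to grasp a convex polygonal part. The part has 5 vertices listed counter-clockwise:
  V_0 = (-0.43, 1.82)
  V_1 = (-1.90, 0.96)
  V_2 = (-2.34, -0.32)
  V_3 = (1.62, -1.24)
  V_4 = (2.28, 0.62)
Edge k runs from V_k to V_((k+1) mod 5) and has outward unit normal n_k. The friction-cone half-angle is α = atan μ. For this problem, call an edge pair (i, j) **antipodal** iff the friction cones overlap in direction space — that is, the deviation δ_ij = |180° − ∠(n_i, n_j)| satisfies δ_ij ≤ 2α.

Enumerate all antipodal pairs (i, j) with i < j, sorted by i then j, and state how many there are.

α = atan 0.25 = 14.04°;  2α = 28.07°
n_0 = (-0.5050, +0.8631)
n_1 = (-0.9457, +0.3251)
n_2 = (-0.2263, -0.9741)
n_3 = (+0.9424, -0.3344)
n_4 = (+0.4049, +0.9144)
  (0,1): δ = 139.30°  ·
  (0,2): δ = 43.41°  ·
  (0,3): δ = 40.13°  ·
  (0,4): δ = 125.79°  ·
  (1,2): δ = 84.11°  ·
  (1,3): δ = 0.57°  ✓
  (1,4): δ = 85.09°  ·
  (2,3): δ = 96.46°  ·
  (2,4): δ = 10.80°  ✓
  (3,4): δ = 94.35°  ·
antipodal pairs: 2

count = 2; pairs: (1,3), (2,4)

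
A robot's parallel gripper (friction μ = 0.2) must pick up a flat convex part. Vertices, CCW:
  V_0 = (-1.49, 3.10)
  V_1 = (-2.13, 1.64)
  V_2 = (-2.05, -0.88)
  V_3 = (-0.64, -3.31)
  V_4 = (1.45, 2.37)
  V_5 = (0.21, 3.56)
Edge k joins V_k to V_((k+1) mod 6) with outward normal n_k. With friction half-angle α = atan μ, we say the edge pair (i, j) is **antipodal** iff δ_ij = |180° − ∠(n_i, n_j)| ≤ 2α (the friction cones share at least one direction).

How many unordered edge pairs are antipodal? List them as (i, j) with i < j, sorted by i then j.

α = atan 0.2 = 11.31°;  2α = 22.62°
n_0 = (-0.9159, +0.4015)
n_1 = (-0.9995, -0.0317)
n_2 = (-0.8649, -0.5019)
n_3 = (+0.9385, -0.3453)
n_4 = (+0.6924, +0.7215)
n_5 = (-0.2612, +0.9653)
  (0,1): δ = 154.51°  ·
  (0,2): δ = 126.21°  ·
  (0,3): δ = 3.47°  ✓
  (0,4): δ = 69.85°  ·
  (0,5): δ = 128.81°  ·
  (1,2): δ = 151.69°  ·
  (1,3): δ = 22.02°  ✓
  (1,4): δ = 44.36°  ·
  (1,5): δ = 103.32°  ·
  (2,3): δ = 50.33°  ·
  (2,4): δ = 16.05°  ✓
  (2,5): δ = 75.02°  ·
  (3,4): δ = 113.62°  ·
  (3,5): δ = 54.66°  ·
  (4,5): δ = 121.04°  ·
antipodal pairs: 3

count = 3; pairs: (0,3), (1,3), (2,4)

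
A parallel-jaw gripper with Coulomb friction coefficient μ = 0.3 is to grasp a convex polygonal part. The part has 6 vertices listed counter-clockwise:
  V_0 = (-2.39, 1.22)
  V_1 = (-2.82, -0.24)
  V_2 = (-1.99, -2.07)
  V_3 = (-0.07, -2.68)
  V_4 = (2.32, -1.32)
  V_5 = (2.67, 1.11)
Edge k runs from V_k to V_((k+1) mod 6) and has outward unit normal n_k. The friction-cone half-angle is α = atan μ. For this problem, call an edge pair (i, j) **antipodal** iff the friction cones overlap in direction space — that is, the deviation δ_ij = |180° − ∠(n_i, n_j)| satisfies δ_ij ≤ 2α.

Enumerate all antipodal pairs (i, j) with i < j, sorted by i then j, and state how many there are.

α = atan 0.3 = 16.70°;  2α = 33.40°
n_0 = (-0.9593, +0.2825)
n_1 = (-0.9107, -0.4131)
n_2 = (-0.3028, -0.9531)
n_3 = (+0.4946, -0.8691)
n_4 = (+0.9898, -0.1426)
n_5 = (+0.0217, +0.9998)
  (0,1): δ = 139.19°  ·
  (0,2): δ = 91.21°  ·
  (0,3): δ = 43.95°  ·
  (0,4): δ = 8.21°  ✓
  (0,5): δ = 105.17°  ·
  (1,2): δ = 132.02°  ·
  (1,3): δ = 84.76°  ·
  (1,4): δ = 32.59°  ✓
  (1,5): δ = 64.36°  ·
  (2,3): δ = 132.73°  ·
  (2,4): δ = 80.57°  ·
  (2,5): δ = 16.38°  ✓
  (3,4): δ = 127.84°  ·
  (3,5): δ = 30.89°  ✓
  (4,5): δ = 83.05°  ·
antipodal pairs: 4

count = 4; pairs: (0,4), (1,4), (2,5), (3,5)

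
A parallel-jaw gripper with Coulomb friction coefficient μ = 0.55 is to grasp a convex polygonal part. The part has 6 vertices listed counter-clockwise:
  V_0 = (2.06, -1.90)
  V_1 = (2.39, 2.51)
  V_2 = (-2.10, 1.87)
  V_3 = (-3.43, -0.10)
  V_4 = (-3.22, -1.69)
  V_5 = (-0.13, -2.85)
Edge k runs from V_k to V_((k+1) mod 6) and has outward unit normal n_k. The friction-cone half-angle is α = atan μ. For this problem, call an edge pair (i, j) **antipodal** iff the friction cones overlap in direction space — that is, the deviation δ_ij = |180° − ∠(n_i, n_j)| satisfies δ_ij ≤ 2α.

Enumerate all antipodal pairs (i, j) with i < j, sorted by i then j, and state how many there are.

count = 5; pairs: (0,2), (0,3), (1,4), (1,5), (2,5)

α = atan 0.55 = 28.81°;  2α = 57.62°
n_0 = (+0.9972, -0.0746)
n_1 = (-0.1411, +0.9900)
n_2 = (-0.8288, +0.5595)
n_3 = (-0.9914, -0.1309)
n_4 = (-0.3515, -0.9362)
n_5 = (+0.3980, -0.9174)
  (0,1): δ = 77.61°  ·
  (0,2): δ = 29.74°  ✓
  (0,3): δ = 11.80°  ✓
  (0,4): δ = 73.70°  ·
  (0,5): δ = 117.73°  ·
  (1,2): δ = 132.14°  ·
  (1,3): δ = 90.59°  ·
  (1,4): δ = 28.69°  ✓
  (1,5): δ = 15.34°  ✓
  (2,3): δ = 138.45°  ·
  (2,4): δ = 76.55°  ·
  (2,5): δ = 32.52°  ✓
  (3,4): δ = 118.10°  ·
  (3,5): δ = 74.07°  ·
  (4,5): δ = 135.97°  ·
antipodal pairs: 5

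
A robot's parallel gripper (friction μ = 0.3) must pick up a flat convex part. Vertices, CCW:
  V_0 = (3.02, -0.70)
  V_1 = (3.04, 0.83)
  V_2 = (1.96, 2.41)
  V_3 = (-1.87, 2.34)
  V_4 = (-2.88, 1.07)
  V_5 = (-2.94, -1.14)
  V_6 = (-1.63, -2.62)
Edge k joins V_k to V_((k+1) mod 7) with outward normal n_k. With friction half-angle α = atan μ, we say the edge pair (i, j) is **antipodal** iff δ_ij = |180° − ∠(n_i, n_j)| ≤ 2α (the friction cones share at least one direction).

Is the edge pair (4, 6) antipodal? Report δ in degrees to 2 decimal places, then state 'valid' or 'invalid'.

α = atan 0.3 = 16.70°;  2α = 33.40°
edge 4: e_4 = (-0.06, -2.21);  n_4 = (-0.9996, +0.0271)
edge 6: e_6 = (+4.65, +1.92);  n_6 = (+0.3816, -0.9243)
∠(n_4, n_6) = 113.99°
δ = |180° − 113.99°| = 66.01°
66.01° > 2α = 33.40°  →  invalid

δ = 66.01°, invalid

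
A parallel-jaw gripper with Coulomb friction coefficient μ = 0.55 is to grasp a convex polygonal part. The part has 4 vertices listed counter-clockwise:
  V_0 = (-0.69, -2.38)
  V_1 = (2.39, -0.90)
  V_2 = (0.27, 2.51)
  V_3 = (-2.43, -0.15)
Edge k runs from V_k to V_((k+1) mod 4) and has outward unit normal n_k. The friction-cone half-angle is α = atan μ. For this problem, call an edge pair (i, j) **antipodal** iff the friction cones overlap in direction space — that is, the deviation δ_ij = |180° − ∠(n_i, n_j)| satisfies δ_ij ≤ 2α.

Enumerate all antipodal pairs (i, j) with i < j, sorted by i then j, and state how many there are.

count = 2; pairs: (0,2), (1,3)

α = atan 0.55 = 28.81°;  2α = 57.62°
n_0 = (+0.4331, -0.9013)
n_1 = (+0.8493, +0.5280)
n_2 = (-0.7018, +0.7124)
n_3 = (-0.7884, -0.6152)
  (0,1): δ = 83.80°  ·
  (0,2): δ = 18.91°  ✓
  (0,3): δ = 102.30°  ·
  (1,2): δ = 77.30°  ·
  (1,3): δ = 6.09°  ✓
  (2,3): δ = 96.61°  ·
antipodal pairs: 2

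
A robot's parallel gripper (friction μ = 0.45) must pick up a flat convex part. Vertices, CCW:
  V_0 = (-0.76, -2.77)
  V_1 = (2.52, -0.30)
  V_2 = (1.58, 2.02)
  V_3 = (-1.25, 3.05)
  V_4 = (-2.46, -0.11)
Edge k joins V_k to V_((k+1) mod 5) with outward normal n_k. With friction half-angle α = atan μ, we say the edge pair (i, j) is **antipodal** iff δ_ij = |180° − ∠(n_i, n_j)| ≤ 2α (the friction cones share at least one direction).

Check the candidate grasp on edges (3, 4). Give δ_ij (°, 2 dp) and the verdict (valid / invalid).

α = atan 0.45 = 24.23°;  2α = 48.46°
edge 3: e_3 = (-1.21, -3.16);  n_3 = (-0.9339, +0.3576)
edge 4: e_4 = (+1.70, -2.66);  n_4 = (-0.8426, -0.5385)
∠(n_3, n_4) = 53.53°
δ = |180° − 53.53°| = 126.47°
126.47° > 2α = 48.46°  →  invalid

δ = 126.47°, invalid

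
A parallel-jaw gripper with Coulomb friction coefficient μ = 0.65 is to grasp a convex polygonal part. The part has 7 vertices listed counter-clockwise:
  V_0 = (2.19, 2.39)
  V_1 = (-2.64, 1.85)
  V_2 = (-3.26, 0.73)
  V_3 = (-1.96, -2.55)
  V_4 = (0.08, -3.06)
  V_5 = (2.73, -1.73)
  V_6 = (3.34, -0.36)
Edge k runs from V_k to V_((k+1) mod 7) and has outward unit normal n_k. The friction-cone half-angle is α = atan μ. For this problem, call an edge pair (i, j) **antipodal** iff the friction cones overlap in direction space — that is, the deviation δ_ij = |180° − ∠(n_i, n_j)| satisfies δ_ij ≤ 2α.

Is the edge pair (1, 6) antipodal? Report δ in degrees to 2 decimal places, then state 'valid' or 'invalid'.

α = atan 0.65 = 33.02°;  2α = 66.05°
edge 1: e_1 = (-0.62, -1.12);  n_1 = (-0.8749, +0.4843)
edge 6: e_6 = (-1.15, +2.75);  n_6 = (+0.9226, +0.3858)
∠(n_1, n_6) = 128.34°
δ = |180° − 128.34°| = 51.66°
51.66° ≤ 2α = 66.05°  →  valid

δ = 51.66°, valid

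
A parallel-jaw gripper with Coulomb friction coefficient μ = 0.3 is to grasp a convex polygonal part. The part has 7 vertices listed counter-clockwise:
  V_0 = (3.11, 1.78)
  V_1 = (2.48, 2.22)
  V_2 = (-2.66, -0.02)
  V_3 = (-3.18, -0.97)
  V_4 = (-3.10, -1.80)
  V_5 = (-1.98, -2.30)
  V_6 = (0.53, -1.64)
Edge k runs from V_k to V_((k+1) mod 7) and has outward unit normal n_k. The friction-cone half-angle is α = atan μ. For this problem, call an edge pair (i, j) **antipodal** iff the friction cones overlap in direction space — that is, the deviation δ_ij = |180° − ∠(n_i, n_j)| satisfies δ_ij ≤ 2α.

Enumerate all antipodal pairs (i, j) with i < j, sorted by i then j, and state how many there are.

α = atan 0.3 = 16.70°;  2α = 33.40°
n_0 = (+0.5726, +0.8198)
n_1 = (-0.3995, +0.9167)
n_2 = (-0.8772, +0.4801)
n_3 = (-0.9954, -0.0959)
n_4 = (-0.4077, -0.9131)
n_5 = (+0.2543, -0.9671)
n_6 = (+0.7983, -0.6022)
  (0,1): δ = 121.52°  ·
  (0,2): δ = 83.76°  ·
  (0,3): δ = 49.56°  ·
  (0,4): δ = 10.87°  ✓
  (0,5): δ = 49.66°  ·
  (0,6): δ = 87.90°  ·
  (1,2): δ = 142.24°  ·
  (1,3): δ = 108.04°  ·
  (1,4): δ = 47.60°  ·
  (1,5): δ = 8.82°  ✓
  (1,6): δ = 29.42°  ✓
  (2,3): δ = 145.80°  ·
  (2,4): δ = 85.36°  ·
  (2,5): δ = 46.57°  ·
  (2,6): δ = 8.34°  ✓
  (3,4): δ = 119.56°  ·
  (3,5): δ = 80.77°  ·
  (3,6): δ = 42.54°  ·
  (4,5): δ = 141.21°  ·
  (4,6): δ = 102.97°  ·
  (5,6): δ = 141.76°  ·
antipodal pairs: 4

count = 4; pairs: (0,4), (1,5), (1,6), (2,6)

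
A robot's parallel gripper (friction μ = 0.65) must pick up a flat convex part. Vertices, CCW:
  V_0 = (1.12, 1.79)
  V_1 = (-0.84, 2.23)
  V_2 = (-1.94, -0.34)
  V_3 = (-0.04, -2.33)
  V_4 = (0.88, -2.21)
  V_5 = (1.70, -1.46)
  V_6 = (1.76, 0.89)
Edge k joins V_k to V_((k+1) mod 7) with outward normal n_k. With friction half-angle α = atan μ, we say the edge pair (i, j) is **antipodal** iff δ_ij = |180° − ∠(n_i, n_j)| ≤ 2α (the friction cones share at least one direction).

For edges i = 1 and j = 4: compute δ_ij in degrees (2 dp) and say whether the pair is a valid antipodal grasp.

α = atan 0.65 = 33.02°;  2α = 66.05°
edge 1: e_1 = (-1.10, -2.57);  n_1 = (-0.9193, +0.3935)
edge 4: e_4 = (+0.82, +0.75);  n_4 = (+0.6749, -0.7379)
∠(n_1, n_4) = 155.62°
δ = |180° − 155.62°| = 24.38°
24.38° ≤ 2α = 66.05°  →  valid

δ = 24.38°, valid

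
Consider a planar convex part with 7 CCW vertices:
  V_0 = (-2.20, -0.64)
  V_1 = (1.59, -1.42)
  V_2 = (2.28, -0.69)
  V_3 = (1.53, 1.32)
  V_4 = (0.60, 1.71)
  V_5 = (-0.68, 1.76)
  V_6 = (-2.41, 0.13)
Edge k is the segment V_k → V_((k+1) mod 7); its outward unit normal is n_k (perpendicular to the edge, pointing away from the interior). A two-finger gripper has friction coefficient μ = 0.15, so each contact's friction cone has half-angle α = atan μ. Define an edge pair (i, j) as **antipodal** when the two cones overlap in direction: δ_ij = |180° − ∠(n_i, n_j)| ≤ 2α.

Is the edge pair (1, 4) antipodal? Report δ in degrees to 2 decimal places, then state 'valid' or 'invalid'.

α = atan 0.15 = 8.53°;  2α = 17.06°
edge 1: e_1 = (+0.69, +0.73);  n_1 = (+0.7267, -0.6869)
edge 4: e_4 = (-1.28, +0.05);  n_4 = (+0.0390, +0.9992)
∠(n_1, n_4) = 131.15°
δ = |180° − 131.15°| = 48.85°
48.85° > 2α = 17.06°  →  invalid

δ = 48.85°, invalid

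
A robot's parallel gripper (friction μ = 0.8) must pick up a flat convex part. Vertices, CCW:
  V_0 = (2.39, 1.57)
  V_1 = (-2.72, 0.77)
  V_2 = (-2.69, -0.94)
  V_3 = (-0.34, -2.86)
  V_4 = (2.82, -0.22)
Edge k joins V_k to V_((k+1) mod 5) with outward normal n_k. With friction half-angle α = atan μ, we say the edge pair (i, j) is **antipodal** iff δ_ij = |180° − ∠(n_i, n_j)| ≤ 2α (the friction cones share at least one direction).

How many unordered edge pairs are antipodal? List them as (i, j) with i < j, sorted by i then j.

count = 5; pairs: (0,2), (0,3), (1,3), (1,4), (2,4)

α = atan 0.8 = 38.66°;  2α = 77.32°
n_0 = (-0.1547, +0.9880)
n_1 = (-0.9998, -0.0175)
n_2 = (-0.6327, -0.7744)
n_3 = (+0.6411, -0.7674)
n_4 = (+0.9723, +0.2336)
  (0,1): δ = 97.89°  ·
  (0,2): δ = 48.15°  ✓
  (0,3): δ = 30.98°  ✓
  (0,4): δ = 94.61°  ·
  (1,2): δ = 130.25°  ·
  (1,3): δ = 51.13°  ✓
  (1,4): δ = 12.50°  ✓
  (2,3): δ = 100.87°  ·
  (2,4): δ = 37.24°  ✓
  (3,4): δ = 116.37°  ·
antipodal pairs: 5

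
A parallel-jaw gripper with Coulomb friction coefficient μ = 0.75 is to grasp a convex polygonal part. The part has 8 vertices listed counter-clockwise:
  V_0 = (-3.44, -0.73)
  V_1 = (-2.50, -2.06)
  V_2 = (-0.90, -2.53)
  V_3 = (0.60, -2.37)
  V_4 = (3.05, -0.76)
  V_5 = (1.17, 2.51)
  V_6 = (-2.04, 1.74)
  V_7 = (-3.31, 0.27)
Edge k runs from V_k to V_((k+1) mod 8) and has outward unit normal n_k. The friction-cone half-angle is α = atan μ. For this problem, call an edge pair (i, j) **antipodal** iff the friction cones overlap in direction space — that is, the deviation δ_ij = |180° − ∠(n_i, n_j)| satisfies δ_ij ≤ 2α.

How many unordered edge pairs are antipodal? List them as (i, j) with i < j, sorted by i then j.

α = atan 0.75 = 36.87°;  2α = 73.74°
n_0 = (-0.8166, -0.5772)
n_1 = (-0.2818, -0.9595)
n_2 = (+0.1061, -0.9944)
n_3 = (+0.5492, -0.8357)
n_4 = (+0.8669, +0.4984)
n_5 = (-0.2333, +0.9724)
n_6 = (-0.7567, +0.6538)
n_7 = (-0.9917, +0.1289)
  (0,1): δ = 141.62°  ·
  (0,2): δ = 119.16°  ·
  (0,3): δ = 91.94°  ·
  (0,4): δ = 5.36°  ✓
  (0,5): δ = 68.24°  ✓
  (0,6): δ = 103.92°  ·
  (0,7): δ = 137.34°  ·
  (1,2): δ = 157.54°  ·
  (1,3): δ = 130.32°  ·
  (1,4): δ = 43.73°  ✓
  (1,5): δ = 29.86°  ✓
  (1,6): δ = 65.54°  ✓
  (1,7): δ = 98.96°  ·
  (2,3): δ = 152.78°  ·
  (2,4): δ = 66.19°  ✓
  (2,5): δ = 7.40°  ✓
  (2,6): δ = 43.09°  ✓
  (2,7): δ = 76.50°  ·
  (3,4): δ = 93.42°  ·
  (3,5): δ = 19.82°  ✓
  (3,6): δ = 15.86°  ✓
  (3,7): δ = 49.28°  ✓
  (4,5): δ = 106.41°  ·
  (4,6): δ = 70.72°  ✓
  (4,7): δ = 37.30°  ✓
  (5,6): δ = 144.31°  ·
  (5,7): δ = 110.90°  ·
  (6,7): δ = 146.58°  ·
antipodal pairs: 13

count = 13; pairs: (0,4), (0,5), (1,4), (1,5), (1,6), (2,4), (2,5), (2,6), (3,5), (3,6), (3,7), (4,6), (4,7)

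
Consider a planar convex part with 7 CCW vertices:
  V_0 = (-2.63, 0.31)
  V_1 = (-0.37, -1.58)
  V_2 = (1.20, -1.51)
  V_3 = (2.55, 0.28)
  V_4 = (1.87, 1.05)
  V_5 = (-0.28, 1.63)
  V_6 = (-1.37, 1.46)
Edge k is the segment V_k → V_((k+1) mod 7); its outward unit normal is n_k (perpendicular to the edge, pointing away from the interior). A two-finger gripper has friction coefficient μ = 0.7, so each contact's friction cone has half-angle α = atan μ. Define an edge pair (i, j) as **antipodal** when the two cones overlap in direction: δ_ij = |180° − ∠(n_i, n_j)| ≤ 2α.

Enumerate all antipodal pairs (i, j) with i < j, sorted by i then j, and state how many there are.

count = 10; pairs: (0,3), (0,4), (0,5), (1,3), (1,4), (1,5), (1,6), (2,4), (2,5), (2,6)

α = atan 0.7 = 34.99°;  2α = 69.98°
n_0 = (-0.6415, -0.7671)
n_1 = (+0.0445, -0.9990)
n_2 = (+0.7984, -0.6021)
n_3 = (+0.7496, +0.6619)
n_4 = (+0.2605, +0.9655)
n_5 = (-0.1541, +0.9881)
n_6 = (-0.6741, +0.7386)
  (0,1): δ = 137.54°  ·
  (0,2): δ = 87.12°  ·
  (0,3): δ = 8.65°  ✓
  (0,4): δ = 24.81°  ✓
  (0,5): δ = 48.77°  ✓
  (0,6): δ = 82.29°  ·
  (1,2): δ = 129.58°  ·
  (1,3): δ = 51.10°  ✓
  (1,4): δ = 17.65°  ✓
  (1,5): δ = 6.31°  ✓
  (1,6): δ = 39.83°  ✓
  (2,3): δ = 101.53°  ·
  (2,4): δ = 68.07°  ✓
  (2,5): δ = 44.11°  ✓
  (2,6): δ = 10.59°  ✓
  (3,4): δ = 146.55°  ·
  (3,5): δ = 122.58°  ·
  (3,6): δ = 89.06°  ·
  (4,5): δ = 156.04°  ·
  (4,6): δ = 122.52°  ·
  (5,6): δ = 146.48°  ·
antipodal pairs: 10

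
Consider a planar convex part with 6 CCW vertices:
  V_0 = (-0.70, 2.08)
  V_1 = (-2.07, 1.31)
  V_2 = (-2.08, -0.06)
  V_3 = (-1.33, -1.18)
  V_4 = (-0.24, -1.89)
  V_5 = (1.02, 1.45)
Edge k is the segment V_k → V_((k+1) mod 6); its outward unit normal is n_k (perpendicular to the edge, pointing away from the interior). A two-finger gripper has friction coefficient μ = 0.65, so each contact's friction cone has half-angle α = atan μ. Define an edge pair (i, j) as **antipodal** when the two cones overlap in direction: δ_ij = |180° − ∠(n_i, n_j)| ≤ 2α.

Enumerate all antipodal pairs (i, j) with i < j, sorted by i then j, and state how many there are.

count = 6; pairs: (0,3), (0,4), (1,4), (2,4), (2,5), (3,5)

α = atan 0.65 = 33.02°;  2α = 66.05°
n_0 = (-0.4900, +0.8717)
n_1 = (-1.0000, +0.0073)
n_2 = (-0.8309, -0.5564)
n_3 = (-0.5458, -0.8379)
n_4 = (+0.9356, -0.3530)
n_5 = (+0.3439, +0.9390)
  (0,1): δ = 119.76°  ·
  (0,2): δ = 85.53°  ·
  (0,3): δ = 62.42°  ✓
  (0,4): δ = 39.99°  ✓
  (0,5): δ = 130.55°  ·
  (1,2): δ = 145.77°  ·
  (1,3): δ = 122.66°  ·
  (1,4): δ = 20.25°  ✓
  (1,5): δ = 70.30°  ·
  (2,3): δ = 156.89°  ·
  (2,4): δ = 54.48°  ✓
  (2,5): δ = 36.08°  ✓
  (3,4): δ = 77.59°  ·
  (3,5): δ = 12.96°  ✓
  (4,5): δ = 89.45°  ·
antipodal pairs: 6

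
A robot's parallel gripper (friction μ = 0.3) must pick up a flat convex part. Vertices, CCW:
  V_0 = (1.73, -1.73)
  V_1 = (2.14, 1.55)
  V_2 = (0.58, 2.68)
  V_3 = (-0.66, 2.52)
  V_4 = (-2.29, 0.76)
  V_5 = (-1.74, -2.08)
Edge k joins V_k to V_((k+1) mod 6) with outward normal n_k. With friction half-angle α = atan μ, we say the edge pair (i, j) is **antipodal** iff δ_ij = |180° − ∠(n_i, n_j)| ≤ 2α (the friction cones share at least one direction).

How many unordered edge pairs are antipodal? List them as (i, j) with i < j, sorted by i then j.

count = 2; pairs: (0,4), (2,5)

α = atan 0.3 = 16.70°;  2α = 33.40°
n_0 = (+0.9923, -0.1240)
n_1 = (+0.5866, +0.8099)
n_2 = (-0.1280, +0.9918)
n_3 = (-0.7337, +0.6795)
n_4 = (-0.9818, -0.1901)
n_5 = (+0.1004, -0.9950)
  (0,1): δ = 118.79°  ·
  (0,2): δ = 75.52°  ·
  (0,3): δ = 35.68°  ·
  (0,4): δ = 18.09°  ✓
  (0,5): δ = 102.88°  ·
  (1,2): δ = 136.73°  ·
  (1,3): δ = 96.89°  ·
  (1,4): δ = 43.12°  ·
  (1,5): δ = 41.68°  ·
  (2,3): δ = 140.16°  ·
  (2,4): δ = 86.39°  ·
  (2,5): δ = 1.59°  ✓
  (3,4): δ = 126.24°  ·
  (3,5): δ = 41.44°  ·
  (4,5): δ = 95.20°  ·
antipodal pairs: 2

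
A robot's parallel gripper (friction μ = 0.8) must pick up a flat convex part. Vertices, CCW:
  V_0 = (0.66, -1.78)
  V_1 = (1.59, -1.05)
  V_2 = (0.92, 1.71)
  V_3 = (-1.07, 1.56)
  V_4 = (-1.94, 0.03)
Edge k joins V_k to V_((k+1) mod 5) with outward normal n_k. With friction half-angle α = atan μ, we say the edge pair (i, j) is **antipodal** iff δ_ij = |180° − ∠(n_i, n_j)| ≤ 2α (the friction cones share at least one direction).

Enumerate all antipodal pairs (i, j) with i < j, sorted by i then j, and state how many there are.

count = 5; pairs: (0,2), (0,3), (1,3), (1,4), (2,4)

α = atan 0.8 = 38.66°;  2α = 77.32°
n_0 = (+0.6174, -0.7866)
n_1 = (+0.9718, +0.2359)
n_2 = (-0.0752, +0.9972)
n_3 = (-0.8693, +0.4943)
n_4 = (-0.5713, -0.8207)
  (0,1): δ = 114.49°  ·
  (0,2): δ = 33.82°  ✓
  (0,3): δ = 22.25°  ✓
  (0,4): δ = 107.03°  ·
  (1,2): δ = 99.33°  ·
  (1,3): δ = 43.27°  ✓
  (1,4): δ = 41.51°  ✓
  (2,3): δ = 123.93°  ·
  (2,4): δ = 39.15°  ✓
  (3,4): δ = 95.22°  ·
antipodal pairs: 5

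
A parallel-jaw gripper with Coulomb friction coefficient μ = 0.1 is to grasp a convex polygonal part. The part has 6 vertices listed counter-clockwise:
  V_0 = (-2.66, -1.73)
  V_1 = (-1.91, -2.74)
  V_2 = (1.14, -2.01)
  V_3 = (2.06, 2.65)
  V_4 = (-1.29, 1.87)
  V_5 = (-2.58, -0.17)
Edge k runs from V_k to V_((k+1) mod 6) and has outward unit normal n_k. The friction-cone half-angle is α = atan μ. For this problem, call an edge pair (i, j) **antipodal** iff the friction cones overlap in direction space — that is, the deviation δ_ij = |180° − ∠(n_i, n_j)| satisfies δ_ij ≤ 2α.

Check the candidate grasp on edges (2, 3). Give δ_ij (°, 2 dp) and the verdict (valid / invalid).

α = atan 0.1 = 5.71°;  2α = 11.42°
edge 2: e_2 = (+0.92, +4.66);  n_2 = (+0.9811, -0.1937)
edge 3: e_3 = (-3.35, -0.78);  n_3 = (-0.2268, +0.9739)
∠(n_2, n_3) = 114.27°
δ = |180° − 114.27°| = 65.73°
65.73° > 2α = 11.42°  →  invalid

δ = 65.73°, invalid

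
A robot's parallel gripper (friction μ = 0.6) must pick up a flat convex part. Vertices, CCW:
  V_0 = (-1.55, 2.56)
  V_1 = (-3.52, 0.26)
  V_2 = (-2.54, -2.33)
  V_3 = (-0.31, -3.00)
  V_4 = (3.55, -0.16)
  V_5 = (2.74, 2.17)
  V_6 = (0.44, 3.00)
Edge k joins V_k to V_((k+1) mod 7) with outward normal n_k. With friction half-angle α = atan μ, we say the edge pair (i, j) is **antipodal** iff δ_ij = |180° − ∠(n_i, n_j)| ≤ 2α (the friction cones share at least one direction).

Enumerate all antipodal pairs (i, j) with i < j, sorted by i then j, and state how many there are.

α = atan 0.6 = 30.96°;  2α = 61.93°
n_0 = (-0.7595, +0.6505)
n_1 = (-0.9353, -0.3539)
n_2 = (-0.2877, -0.9577)
n_3 = (+0.5926, -0.8055)
n_4 = (+0.9446, +0.3284)
n_5 = (+0.3394, +0.9406)
n_6 = (-0.2159, +0.9764)
  (0,1): δ = 118.69°  ·
  (0,2): δ = 66.14°  ·
  (0,3): δ = 13.08°  ✓
  (0,4): δ = 59.75°  ✓
  (0,5): δ = 110.74°  ·
  (0,6): δ = 143.05°  ·
  (1,2): δ = 127.45°  ·
  (1,3): δ = 74.38°  ·
  (1,4): δ = 1.56°  ✓
  (1,5): δ = 49.43°  ✓
  (1,6): δ = 81.74°  ·
  (2,3): δ = 126.93°  ·
  (2,4): δ = 54.11°  ✓
  (2,5): δ = 3.12°  ✓
  (2,6): δ = 29.19°  ✓
  (3,4): δ = 107.17°  ·
  (3,5): δ = 56.19°  ✓
  (3,6): δ = 23.88°  ✓
  (4,5): δ = 129.01°  ·
  (4,6): δ = 96.70°  ·
  (5,6): δ = 147.69°  ·
antipodal pairs: 9

count = 9; pairs: (0,3), (0,4), (1,4), (1,5), (2,4), (2,5), (2,6), (3,5), (3,6)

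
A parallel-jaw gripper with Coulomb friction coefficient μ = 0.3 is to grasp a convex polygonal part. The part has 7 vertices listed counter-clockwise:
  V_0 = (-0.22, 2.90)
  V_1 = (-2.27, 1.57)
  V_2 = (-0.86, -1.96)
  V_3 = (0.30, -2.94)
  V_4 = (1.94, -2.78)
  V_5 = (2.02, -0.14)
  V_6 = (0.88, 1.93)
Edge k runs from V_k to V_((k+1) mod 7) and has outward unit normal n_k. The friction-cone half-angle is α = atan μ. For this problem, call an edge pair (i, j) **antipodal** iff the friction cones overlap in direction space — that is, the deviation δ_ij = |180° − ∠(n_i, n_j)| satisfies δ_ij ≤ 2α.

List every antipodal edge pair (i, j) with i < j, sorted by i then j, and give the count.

count = 6; pairs: (0,3), (1,4), (1,5), (1,6), (2,5), (2,6)

α = atan 0.3 = 16.70°;  2α = 33.40°
n_0 = (-0.5443, +0.8389)
n_1 = (-0.9287, -0.3709)
n_2 = (-0.6454, -0.7639)
n_3 = (+0.0971, -0.9953)
n_4 = (+0.9995, -0.0303)
n_5 = (+0.8759, +0.4824)
n_6 = (+0.6614, +0.7500)
  (0,1): δ = 101.20°  ·
  (0,2): δ = 73.17°  ·
  (0,3): δ = 27.40°  ✓
  (0,4): δ = 55.29°  ·
  (0,5): δ = 85.87°  ·
  (0,6): δ = 105.62°  ·
  (1,2): δ = 151.97°  ·
  (1,3): δ = 106.20°  ·
  (1,4): δ = 23.51°  ✓
  (1,5): δ = 7.07°  ✓
  (1,6): δ = 26.82°  ✓
  (2,3): δ = 134.24°  ·
  (2,4): δ = 51.54°  ·
  (2,5): δ = 20.97°  ✓
  (2,6): δ = 1.21°  ✓
  (3,4): δ = 97.31°  ·
  (3,5): δ = 66.73°  ·
  (3,6): δ = 46.98°  ·
  (4,5): δ = 149.42°  ·
  (4,6): δ = 129.67°  ·
  (5,6): δ = 160.25°  ·
antipodal pairs: 6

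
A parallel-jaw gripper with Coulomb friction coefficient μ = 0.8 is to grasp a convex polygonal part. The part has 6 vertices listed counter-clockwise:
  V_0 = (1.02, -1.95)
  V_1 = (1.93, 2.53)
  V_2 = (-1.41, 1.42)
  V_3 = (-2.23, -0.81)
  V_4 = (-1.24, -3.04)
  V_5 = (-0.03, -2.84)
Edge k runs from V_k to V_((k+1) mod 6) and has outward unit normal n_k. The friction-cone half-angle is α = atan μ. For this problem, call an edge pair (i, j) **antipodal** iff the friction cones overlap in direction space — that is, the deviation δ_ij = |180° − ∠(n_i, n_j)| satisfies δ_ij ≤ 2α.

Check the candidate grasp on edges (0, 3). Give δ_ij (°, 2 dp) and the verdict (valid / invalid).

α = atan 0.8 = 38.66°;  2α = 77.32°
edge 0: e_0 = (+0.91, +4.48);  n_0 = (+0.9800, -0.1991)
edge 3: e_3 = (+0.99, -2.23);  n_3 = (-0.9140, -0.4058)
∠(n_0, n_3) = 144.58°
δ = |180° − 144.58°| = 35.42°
35.42° ≤ 2α = 77.32°  →  valid

δ = 35.42°, valid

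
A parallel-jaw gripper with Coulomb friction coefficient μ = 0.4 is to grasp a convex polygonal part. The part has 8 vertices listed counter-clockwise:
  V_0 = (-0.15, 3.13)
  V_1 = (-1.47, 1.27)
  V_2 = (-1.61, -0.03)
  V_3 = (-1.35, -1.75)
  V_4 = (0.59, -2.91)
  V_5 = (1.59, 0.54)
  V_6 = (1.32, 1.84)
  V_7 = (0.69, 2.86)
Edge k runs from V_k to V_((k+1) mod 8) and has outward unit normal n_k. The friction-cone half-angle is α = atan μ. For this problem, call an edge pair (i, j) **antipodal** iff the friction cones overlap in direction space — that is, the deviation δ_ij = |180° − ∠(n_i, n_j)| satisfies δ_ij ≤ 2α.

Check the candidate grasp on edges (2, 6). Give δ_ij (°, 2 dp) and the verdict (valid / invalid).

α = atan 0.4 = 21.80°;  2α = 43.60°
edge 2: e_2 = (+0.26, -1.72);  n_2 = (-0.9888, -0.1495)
edge 6: e_6 = (-0.63, +1.02);  n_6 = (+0.8508, +0.5255)
∠(n_2, n_6) = 156.89°
δ = |180° − 156.89°| = 23.11°
23.11° ≤ 2α = 43.60°  →  valid

δ = 23.11°, valid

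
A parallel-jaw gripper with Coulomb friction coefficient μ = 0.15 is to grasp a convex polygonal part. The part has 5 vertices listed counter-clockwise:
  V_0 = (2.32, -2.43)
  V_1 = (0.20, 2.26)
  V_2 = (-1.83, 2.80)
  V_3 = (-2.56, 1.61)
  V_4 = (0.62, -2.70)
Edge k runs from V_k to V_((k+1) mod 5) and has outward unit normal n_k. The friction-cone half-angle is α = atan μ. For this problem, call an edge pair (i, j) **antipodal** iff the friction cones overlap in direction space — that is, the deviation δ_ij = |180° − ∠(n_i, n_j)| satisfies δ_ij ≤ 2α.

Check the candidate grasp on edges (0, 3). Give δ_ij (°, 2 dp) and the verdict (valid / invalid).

δ = 12.10°, valid

α = atan 0.15 = 8.53°;  2α = 17.06°
edge 0: e_0 = (-2.12, +4.69);  n_0 = (+0.9112, +0.4119)
edge 3: e_3 = (+3.18, -4.31);  n_3 = (-0.8047, -0.5937)
∠(n_0, n_3) = 167.90°
δ = |180° − 167.90°| = 12.10°
12.10° ≤ 2α = 17.06°  →  valid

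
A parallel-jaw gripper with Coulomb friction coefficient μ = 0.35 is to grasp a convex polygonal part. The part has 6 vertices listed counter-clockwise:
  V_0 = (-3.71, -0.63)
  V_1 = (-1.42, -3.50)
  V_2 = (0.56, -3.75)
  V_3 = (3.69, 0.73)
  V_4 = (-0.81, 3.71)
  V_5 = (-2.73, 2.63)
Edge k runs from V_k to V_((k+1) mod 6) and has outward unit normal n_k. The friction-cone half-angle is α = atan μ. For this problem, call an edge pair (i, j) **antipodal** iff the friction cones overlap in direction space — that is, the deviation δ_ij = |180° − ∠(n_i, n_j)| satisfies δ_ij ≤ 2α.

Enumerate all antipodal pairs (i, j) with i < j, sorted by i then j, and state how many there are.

count = 5; pairs: (0,3), (1,3), (1,4), (2,4), (2,5)

α = atan 0.35 = 19.29°;  2α = 38.58°
n_0 = (-0.7817, -0.6237)
n_1 = (-0.1253, -0.9921)
n_2 = (+0.8197, -0.5727)
n_3 = (+0.5521, +0.8338)
n_4 = (-0.4903, +0.8716)
n_5 = (-0.9577, +0.2879)
  (0,1): δ = 135.78°  ·
  (0,2): δ = 73.53°  ·
  (0,3): δ = 17.90°  ✓
  (0,4): δ = 80.77°  ·
  (0,5): δ = 124.68°  ·
  (1,2): δ = 117.74°  ·
  (1,3): δ = 26.32°  ✓
  (1,4): δ = 36.55°  ✓
  (1,5): δ = 80.46°  ·
  (2,3): δ = 88.57°  ·
  (2,4): δ = 25.70°  ✓
  (2,5): δ = 18.21°  ✓
  (3,4): δ = 117.13°  ·
  (3,5): δ = 73.22°  ·
  (4,5): δ = 136.09°  ·
antipodal pairs: 5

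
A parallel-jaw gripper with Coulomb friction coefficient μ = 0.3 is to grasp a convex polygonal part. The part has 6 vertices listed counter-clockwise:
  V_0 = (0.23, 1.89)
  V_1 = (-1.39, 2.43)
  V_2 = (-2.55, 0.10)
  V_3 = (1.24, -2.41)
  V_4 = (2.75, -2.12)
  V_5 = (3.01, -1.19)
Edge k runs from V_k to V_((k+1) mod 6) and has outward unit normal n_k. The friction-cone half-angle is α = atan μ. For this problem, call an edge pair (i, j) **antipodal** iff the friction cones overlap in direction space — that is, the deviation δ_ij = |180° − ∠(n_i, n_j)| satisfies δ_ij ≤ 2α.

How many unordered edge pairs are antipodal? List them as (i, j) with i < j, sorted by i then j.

count = 4; pairs: (0,2), (0,3), (1,4), (2,5)

α = atan 0.3 = 16.70°;  2α = 33.40°
n_0 = (+0.3162, +0.9487)
n_1 = (-0.8952, +0.4457)
n_2 = (-0.5522, -0.8337)
n_3 = (+0.1886, -0.9821)
n_4 = (+0.9631, -0.2692)
n_5 = (+0.7423, +0.6700)
  (0,1): δ = 98.03°  ·
  (0,2): δ = 15.08°  ✓
  (0,3): δ = 29.31°  ✓
  (0,4): δ = 92.82°  ·
  (0,5): δ = 150.50°  ·
  (1,2): δ = 97.05°  ·
  (1,3): δ = 52.66°  ·
  (1,4): δ = 10.85°  ✓
  (1,5): δ = 68.54°  ·
  (2,3): δ = 135.61°  ·
  (2,4): δ = 72.10°  ·
  (2,5): δ = 14.42°  ✓
  (3,4): δ = 116.49°  ·
  (3,5): δ = 58.80°  ·
  (4,5): δ = 122.31°  ·
antipodal pairs: 4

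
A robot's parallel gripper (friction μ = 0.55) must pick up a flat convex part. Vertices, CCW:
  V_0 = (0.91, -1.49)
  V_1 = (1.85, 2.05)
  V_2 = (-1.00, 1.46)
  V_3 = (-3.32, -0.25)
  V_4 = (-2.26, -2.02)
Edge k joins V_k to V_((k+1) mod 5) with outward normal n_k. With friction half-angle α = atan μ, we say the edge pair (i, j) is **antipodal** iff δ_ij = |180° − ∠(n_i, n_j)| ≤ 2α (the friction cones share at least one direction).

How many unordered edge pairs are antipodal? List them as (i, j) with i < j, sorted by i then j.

α = atan 0.55 = 28.81°;  2α = 57.62°
n_0 = (+0.9665, -0.2566)
n_1 = (-0.2027, +0.9792)
n_2 = (-0.5933, +0.8050)
n_3 = (-0.8579, -0.5138)
n_4 = (+0.1649, -0.9863)
  (0,1): δ = 63.43°  ·
  (0,2): δ = 38.74°  ✓
  (0,3): δ = 45.79°  ✓
  (0,4): δ = 114.36°  ·
  (1,2): δ = 155.30°  ·
  (1,3): δ = 70.78°  ·
  (1,4): δ = 2.20°  ✓
  (2,3): δ = 95.48°  ·
  (2,4): δ = 26.90°  ✓
  (3,4): δ = 111.42°  ·
antipodal pairs: 4

count = 4; pairs: (0,2), (0,3), (1,4), (2,4)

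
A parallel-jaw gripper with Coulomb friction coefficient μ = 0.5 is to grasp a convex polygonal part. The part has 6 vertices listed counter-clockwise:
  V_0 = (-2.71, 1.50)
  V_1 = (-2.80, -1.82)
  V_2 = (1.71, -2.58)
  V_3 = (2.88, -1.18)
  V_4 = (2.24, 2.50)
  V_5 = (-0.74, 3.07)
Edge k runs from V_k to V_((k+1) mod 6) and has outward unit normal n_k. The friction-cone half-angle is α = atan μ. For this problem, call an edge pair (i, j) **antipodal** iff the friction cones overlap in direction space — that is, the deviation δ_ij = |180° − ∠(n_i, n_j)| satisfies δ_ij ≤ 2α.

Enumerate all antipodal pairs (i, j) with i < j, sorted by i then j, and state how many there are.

count = 5; pairs: (0,2), (0,3), (1,4), (1,5), (2,5)

α = atan 0.5 = 26.57°;  2α = 53.13°
n_0 = (-0.9996, +0.0271)
n_1 = (-0.1662, -0.9861)
n_2 = (+0.7673, -0.6413)
n_3 = (+0.9852, +0.1713)
n_4 = (+0.1879, +0.9822)
n_5 = (-0.6232, +0.7820)
  (0,1): δ = 98.01°  ·
  (0,2): δ = 38.33°  ✓
  (0,3): δ = 11.42°  ✓
  (0,4): δ = 80.72°  ·
  (0,5): δ = 130.11°  ·
  (1,2): δ = 120.32°  ·
  (1,3): δ = 70.57°  ·
  (1,4): δ = 1.26°  ✓
  (1,5): δ = 48.12°  ✓
  (2,3): δ = 130.25°  ·
  (2,4): δ = 60.94°  ·
  (2,5): δ = 11.56°  ✓
  (3,4): δ = 110.69°  ·
  (3,5): δ = 61.31°  ·
  (4,5): δ = 130.62°  ·
antipodal pairs: 5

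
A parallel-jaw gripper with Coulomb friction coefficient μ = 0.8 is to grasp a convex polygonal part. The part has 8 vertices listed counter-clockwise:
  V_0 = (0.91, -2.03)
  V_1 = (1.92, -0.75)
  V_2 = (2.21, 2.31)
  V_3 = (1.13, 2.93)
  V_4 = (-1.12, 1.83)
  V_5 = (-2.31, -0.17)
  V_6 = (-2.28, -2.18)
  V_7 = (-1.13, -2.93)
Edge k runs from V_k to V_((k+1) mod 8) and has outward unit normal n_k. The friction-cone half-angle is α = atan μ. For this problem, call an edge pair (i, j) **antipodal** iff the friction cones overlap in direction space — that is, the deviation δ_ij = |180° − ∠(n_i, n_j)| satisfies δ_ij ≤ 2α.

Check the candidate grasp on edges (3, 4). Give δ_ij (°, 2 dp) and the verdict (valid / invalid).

α = atan 0.8 = 38.66°;  2α = 77.32°
edge 3: e_3 = (-2.25, -1.10);  n_3 = (-0.4392, +0.8984)
edge 4: e_4 = (-1.19, -2.00);  n_4 = (-0.8594, +0.5113)
∠(n_3, n_4) = 33.19°
δ = |180° − 33.19°| = 146.81°
146.81° > 2α = 77.32°  →  invalid

δ = 146.81°, invalid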